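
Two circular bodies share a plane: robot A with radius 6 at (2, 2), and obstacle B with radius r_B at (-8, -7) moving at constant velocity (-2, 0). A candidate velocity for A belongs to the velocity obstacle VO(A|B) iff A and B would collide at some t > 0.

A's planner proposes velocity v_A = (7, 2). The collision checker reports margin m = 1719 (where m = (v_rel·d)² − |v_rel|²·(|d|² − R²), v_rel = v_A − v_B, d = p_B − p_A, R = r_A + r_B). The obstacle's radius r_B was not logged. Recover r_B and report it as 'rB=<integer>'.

m = 1719
d = (-10, -9);  v_rel = (9, 2),  |v_rel|² = 85
v_rel×d = (9)·(-9) − (2)·(-10) = -61
since m = R²·85 − (-61)²:  R² = (3721 + 1719) / 85 = 64
R = √64 = 8  ⇒  r_B = 8 − 6 = 2

rB=2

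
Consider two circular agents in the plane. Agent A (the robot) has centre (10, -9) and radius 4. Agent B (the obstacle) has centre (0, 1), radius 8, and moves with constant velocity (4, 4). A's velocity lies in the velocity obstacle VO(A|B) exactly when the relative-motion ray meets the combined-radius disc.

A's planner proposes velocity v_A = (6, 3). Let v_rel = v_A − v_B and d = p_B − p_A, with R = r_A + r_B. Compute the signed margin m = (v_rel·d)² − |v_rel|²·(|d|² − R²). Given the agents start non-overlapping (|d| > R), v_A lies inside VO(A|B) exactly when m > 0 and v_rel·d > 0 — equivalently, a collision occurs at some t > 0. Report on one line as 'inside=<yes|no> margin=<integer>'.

d = (-10, 10),  |d|² = 200;  R = 4+8 = 12,  c = 200−12² = 56
v_rel = (2, -1),  |v_rel|² = 5;  v_rel·d = (2)·(-10) + (-1)·(10) = -30
5·t² + 60·t + 56 = 0  ⇒  m = (-30)² − 5·56 = 620
m = 620 > 0,  v_rel·d = -30 < 0  ⇒  outside

inside=no margin=620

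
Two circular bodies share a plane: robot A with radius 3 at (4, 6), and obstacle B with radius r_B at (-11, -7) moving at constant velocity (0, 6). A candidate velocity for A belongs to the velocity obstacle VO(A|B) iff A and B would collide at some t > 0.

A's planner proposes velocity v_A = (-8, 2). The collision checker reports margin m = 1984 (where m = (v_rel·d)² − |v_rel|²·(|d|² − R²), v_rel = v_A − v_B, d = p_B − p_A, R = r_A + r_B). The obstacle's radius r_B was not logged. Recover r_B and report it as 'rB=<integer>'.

m = 1984
d = (-15, -13);  v_rel = (-8, -4),  |v_rel|² = 80
v_rel×d = (-8)·(-13) − (-4)·(-15) = 44
since m = R²·80 − 44²:  R² = (1936 + 1984) / 80 = 49
R = √49 = 7  ⇒  r_B = 7 − 3 = 4

rB=4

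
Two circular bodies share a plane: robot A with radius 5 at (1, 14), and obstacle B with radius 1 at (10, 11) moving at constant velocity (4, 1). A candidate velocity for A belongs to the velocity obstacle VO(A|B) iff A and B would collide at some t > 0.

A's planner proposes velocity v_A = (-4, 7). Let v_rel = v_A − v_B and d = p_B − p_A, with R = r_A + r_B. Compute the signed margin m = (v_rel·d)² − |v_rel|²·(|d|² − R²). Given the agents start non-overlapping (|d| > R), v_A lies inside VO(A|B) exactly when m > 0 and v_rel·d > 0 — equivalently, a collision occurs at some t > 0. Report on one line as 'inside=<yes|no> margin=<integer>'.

d = (9, -3),  |d|² = 90;  R = 5+1 = 6,  c = 90−6² = 54
v_rel = (-8, 6),  |v_rel|² = 100;  v_rel·d = (-8)·(9) + (6)·(-3) = -90
100·t² + 180·t + 54 = 0  ⇒  m = (-90)² − 100·54 = 2700
m = 2700 > 0,  v_rel·d = -90 < 0  ⇒  outside

inside=no margin=2700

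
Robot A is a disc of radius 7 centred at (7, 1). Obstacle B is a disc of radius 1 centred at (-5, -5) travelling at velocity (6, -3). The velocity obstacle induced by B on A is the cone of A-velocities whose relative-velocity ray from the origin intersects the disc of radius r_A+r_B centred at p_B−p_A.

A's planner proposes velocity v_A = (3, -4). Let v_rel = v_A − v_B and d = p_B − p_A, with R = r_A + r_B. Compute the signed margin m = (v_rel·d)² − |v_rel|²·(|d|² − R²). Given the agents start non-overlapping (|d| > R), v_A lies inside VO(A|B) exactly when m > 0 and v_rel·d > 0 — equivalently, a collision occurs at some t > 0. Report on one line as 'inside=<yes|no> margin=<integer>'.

d = (-12, -6),  |d|² = 180;  R = 7+1 = 8,  c = 180−8² = 116
v_rel = (-3, -1),  |v_rel|² = 10;  v_rel·d = (-3)·(-12) + (-1)·(-6) = 42
10·t² − 84·t + 116 = 0  ⇒  m = 42² − 10·116 = 604
m = 604 > 0,  v_rel·d = 42 > 0  ⇒  inside

inside=yes margin=604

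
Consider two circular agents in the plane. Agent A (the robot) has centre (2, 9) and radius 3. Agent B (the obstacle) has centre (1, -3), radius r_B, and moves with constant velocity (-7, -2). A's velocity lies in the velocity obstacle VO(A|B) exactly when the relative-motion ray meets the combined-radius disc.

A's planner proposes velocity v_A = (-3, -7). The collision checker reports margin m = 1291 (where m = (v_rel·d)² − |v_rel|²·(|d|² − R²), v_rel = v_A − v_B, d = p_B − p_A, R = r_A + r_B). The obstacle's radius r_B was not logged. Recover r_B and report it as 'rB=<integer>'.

m = 1291
d = (-1, -12);  v_rel = (4, -5),  |v_rel|² = 41
v_rel×d = (4)·(-12) − (-5)·(-1) = -53
since m = R²·41 − (-53)²:  R² = (2809 + 1291) / 41 = 100
R = √100 = 10  ⇒  r_B = 10 − 3 = 7

rB=7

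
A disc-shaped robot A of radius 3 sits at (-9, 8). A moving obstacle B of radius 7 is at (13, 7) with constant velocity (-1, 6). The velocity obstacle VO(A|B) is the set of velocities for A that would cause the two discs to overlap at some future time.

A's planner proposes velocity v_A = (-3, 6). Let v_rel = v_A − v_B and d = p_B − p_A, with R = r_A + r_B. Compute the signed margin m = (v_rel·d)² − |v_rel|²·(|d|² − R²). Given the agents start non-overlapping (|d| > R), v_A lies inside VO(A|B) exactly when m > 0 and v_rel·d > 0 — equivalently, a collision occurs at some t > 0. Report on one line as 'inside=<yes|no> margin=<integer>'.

d = (22, -1),  |d|² = 485;  R = 3+7 = 10,  c = 485−10² = 385
v_rel = (-2, 0),  |v_rel|² = 4;  v_rel·d = (-2)·(22) + (0)·(-1) = -44
4·t² + 88·t + 385 = 0  ⇒  m = (-44)² − 4·385 = 396
m = 396 > 0,  v_rel·d = -44 < 0  ⇒  outside

inside=no margin=396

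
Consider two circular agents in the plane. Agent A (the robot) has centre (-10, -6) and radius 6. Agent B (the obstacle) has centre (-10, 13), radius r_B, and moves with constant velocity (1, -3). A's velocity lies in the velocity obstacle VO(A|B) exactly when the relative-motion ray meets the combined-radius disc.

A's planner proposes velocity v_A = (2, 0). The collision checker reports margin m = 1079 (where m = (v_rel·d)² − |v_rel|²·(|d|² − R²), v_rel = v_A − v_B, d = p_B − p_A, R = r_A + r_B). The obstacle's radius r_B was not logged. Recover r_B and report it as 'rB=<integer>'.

m = 1079
d = (0, 19);  v_rel = (1, 3),  |v_rel|² = 10
v_rel×d = (1)·(19) − (3)·(0) = 19
since m = R²·10 − 19²:  R² = (361 + 1079) / 10 = 144
R = √144 = 12  ⇒  r_B = 12 − 6 = 6

rB=6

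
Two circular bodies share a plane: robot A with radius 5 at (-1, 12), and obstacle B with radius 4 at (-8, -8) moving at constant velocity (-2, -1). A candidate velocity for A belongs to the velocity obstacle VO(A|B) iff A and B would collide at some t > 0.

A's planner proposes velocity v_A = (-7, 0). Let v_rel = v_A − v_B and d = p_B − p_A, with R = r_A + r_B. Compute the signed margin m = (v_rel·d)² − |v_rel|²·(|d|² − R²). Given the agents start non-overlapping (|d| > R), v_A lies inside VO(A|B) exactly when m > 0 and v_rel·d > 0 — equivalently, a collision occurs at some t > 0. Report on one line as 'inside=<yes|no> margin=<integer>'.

d = (-7, -20),  |d|² = 449;  R = 5+4 = 9,  c = 449−9² = 368
v_rel = (-5, 1),  |v_rel|² = 26;  v_rel·d = (-5)·(-7) + (1)·(-20) = 15
26·t² − 30·t + 368 = 0  ⇒  m = 15² − 26·368 = -9343
m = -9343 < 0,  v_rel·d = 15 > 0  ⇒  outside

inside=no margin=-9343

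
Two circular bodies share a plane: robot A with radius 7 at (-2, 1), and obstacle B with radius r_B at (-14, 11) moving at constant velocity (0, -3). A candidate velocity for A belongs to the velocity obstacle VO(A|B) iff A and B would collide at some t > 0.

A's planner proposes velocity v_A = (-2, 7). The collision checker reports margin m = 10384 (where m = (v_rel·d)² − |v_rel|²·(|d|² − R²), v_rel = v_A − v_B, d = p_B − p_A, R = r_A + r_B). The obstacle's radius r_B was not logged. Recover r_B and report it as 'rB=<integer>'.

m = 10384
d = (-12, 10);  v_rel = (-2, 10),  |v_rel|² = 104
v_rel×d = (-2)·(10) − (10)·(-12) = 100
since m = R²·104 − 100²:  R² = (10000 + 10384) / 104 = 196
R = √196 = 14  ⇒  r_B = 14 − 7 = 7

rB=7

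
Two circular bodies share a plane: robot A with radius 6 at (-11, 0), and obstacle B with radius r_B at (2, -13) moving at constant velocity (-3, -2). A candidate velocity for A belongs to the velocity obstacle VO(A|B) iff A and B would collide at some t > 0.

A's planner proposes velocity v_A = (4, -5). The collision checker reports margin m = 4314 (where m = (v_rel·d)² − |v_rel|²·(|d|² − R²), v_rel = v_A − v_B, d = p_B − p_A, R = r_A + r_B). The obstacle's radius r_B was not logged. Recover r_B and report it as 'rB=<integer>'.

m = 4314
d = (13, -13);  v_rel = (7, -3),  |v_rel|² = 58
v_rel×d = (7)·(-13) − (-3)·(13) = -52
since m = R²·58 − (-52)²:  R² = (2704 + 4314) / 58 = 121
R = √121 = 11  ⇒  r_B = 11 − 6 = 5

rB=5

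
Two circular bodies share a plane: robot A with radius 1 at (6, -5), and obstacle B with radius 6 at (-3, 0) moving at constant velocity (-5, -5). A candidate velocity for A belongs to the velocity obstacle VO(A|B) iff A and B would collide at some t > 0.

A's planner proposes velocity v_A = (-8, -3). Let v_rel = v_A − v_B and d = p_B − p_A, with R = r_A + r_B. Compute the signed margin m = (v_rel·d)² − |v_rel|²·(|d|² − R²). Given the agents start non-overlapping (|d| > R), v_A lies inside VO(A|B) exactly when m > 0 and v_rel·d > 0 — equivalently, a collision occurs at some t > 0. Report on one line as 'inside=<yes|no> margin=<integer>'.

d = (-9, 5),  |d|² = 106;  R = 1+6 = 7,  c = 106−7² = 57
v_rel = (-3, 2),  |v_rel|² = 13;  v_rel·d = (-3)·(-9) + (2)·(5) = 37
13·t² − 74·t + 57 = 0  ⇒  m = 37² − 13·57 = 628
m = 628 > 0,  v_rel·d = 37 > 0  ⇒  inside

inside=yes margin=628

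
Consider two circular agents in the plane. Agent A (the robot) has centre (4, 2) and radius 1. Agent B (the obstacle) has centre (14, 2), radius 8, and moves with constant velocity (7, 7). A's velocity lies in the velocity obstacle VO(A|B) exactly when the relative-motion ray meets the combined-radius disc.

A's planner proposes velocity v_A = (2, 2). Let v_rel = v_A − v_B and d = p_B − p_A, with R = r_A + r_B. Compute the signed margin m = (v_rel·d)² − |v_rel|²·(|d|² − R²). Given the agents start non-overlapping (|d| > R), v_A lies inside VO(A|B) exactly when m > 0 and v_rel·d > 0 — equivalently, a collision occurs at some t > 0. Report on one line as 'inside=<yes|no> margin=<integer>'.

d = (10, 0),  |d|² = 100;  R = 1+8 = 9,  c = 100−9² = 19
v_rel = (-5, -5),  |v_rel|² = 50;  v_rel·d = (-5)·(10) + (-5)·(0) = -50
50·t² + 100·t + 19 = 0  ⇒  m = (-50)² − 50·19 = 1550
m = 1550 > 0,  v_rel·d = -50 < 0  ⇒  outside

inside=no margin=1550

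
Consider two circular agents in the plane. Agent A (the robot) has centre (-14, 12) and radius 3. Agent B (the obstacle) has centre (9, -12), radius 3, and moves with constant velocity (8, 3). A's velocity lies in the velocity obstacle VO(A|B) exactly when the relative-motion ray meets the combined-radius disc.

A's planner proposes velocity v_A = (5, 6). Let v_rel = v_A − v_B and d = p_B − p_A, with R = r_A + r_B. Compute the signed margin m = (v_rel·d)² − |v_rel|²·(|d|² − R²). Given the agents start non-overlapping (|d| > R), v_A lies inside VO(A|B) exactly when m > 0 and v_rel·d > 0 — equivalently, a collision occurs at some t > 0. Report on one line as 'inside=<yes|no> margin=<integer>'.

d = (23, -24),  |d|² = 1105;  R = 3+3 = 6,  c = 1105−6² = 1069
v_rel = (-3, 3),  |v_rel|² = 18;  v_rel·d = (-3)·(23) + (3)·(-24) = -141
18·t² + 282·t + 1069 = 0  ⇒  m = (-141)² − 18·1069 = 639
m = 639 > 0,  v_rel·d = -141 < 0  ⇒  outside

inside=no margin=639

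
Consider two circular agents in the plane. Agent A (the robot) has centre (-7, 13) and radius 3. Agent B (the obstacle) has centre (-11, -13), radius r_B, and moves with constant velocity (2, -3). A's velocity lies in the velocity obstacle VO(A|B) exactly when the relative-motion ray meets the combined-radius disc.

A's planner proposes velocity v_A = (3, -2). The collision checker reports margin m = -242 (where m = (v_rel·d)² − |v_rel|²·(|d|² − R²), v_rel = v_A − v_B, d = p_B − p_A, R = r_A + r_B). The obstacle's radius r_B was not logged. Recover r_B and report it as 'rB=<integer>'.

m = -242
d = (-4, -26);  v_rel = (1, 1),  |v_rel|² = 2
v_rel×d = (1)·(-26) − (1)·(-4) = -22
since m = R²·2 − (-22)²:  R² = (484 + -242) / 2 = 121
R = √121 = 11  ⇒  r_B = 11 − 3 = 8

rB=8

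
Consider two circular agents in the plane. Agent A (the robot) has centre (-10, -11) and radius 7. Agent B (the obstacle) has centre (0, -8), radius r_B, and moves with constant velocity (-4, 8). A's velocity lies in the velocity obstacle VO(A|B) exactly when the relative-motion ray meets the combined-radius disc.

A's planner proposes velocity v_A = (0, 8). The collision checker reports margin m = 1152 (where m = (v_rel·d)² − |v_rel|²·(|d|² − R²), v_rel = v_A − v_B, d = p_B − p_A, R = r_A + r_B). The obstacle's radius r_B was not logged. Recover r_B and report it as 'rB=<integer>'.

m = 1152
d = (10, 3);  v_rel = (4, 0),  |v_rel|² = 16
v_rel×d = (4)·(3) − (0)·(10) = 12
since m = R²·16 − 12²:  R² = (144 + 1152) / 16 = 81
R = √81 = 9  ⇒  r_B = 9 − 7 = 2

rB=2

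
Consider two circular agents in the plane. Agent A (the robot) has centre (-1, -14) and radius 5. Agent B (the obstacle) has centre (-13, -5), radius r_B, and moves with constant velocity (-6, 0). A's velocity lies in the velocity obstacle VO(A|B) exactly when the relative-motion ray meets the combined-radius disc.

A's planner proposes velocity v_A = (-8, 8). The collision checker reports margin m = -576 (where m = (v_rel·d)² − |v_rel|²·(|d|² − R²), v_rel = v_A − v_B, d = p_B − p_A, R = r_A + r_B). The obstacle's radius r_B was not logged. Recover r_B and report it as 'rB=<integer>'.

m = -576
d = (-12, 9);  v_rel = (-2, 8),  |v_rel|² = 68
v_rel×d = (-2)·(9) − (8)·(-12) = 78
since m = R²·68 − 78²:  R² = (6084 + -576) / 68 = 81
R = √81 = 9  ⇒  r_B = 9 − 5 = 4

rB=4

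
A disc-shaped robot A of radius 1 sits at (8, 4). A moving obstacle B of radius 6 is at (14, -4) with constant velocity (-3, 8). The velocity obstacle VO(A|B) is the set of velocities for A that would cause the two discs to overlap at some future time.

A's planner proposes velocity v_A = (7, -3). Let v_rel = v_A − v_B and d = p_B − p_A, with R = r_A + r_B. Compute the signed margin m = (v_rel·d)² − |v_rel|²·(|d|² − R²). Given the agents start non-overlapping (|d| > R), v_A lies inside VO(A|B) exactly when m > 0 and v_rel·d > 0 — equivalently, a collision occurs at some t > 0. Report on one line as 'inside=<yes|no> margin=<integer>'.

d = (6, -8),  |d|² = 100;  R = 1+6 = 7,  c = 100−7² = 51
v_rel = (10, -11),  |v_rel|² = 221;  v_rel·d = (10)·(6) + (-11)·(-8) = 148
221·t² − 296·t + 51 = 0  ⇒  m = 148² − 221·51 = 10633
m = 10633 > 0,  v_rel·d = 148 > 0  ⇒  inside

inside=yes margin=10633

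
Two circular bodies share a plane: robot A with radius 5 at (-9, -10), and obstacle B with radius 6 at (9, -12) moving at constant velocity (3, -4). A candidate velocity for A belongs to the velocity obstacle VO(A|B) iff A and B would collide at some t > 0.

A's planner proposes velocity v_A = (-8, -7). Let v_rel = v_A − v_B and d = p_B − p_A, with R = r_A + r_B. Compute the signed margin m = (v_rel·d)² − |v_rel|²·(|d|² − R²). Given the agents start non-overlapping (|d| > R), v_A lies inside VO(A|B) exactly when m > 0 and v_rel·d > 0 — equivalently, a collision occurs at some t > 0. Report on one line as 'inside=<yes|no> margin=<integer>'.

d = (18, -2),  |d|² = 328;  R = 5+6 = 11,  c = 328−11² = 207
v_rel = (-11, -3),  |v_rel|² = 130;  v_rel·d = (-11)·(18) + (-3)·(-2) = -192
130·t² + 384·t + 207 = 0  ⇒  m = (-192)² − 130·207 = 9954
m = 9954 > 0,  v_rel·d = -192 < 0  ⇒  outside

inside=no margin=9954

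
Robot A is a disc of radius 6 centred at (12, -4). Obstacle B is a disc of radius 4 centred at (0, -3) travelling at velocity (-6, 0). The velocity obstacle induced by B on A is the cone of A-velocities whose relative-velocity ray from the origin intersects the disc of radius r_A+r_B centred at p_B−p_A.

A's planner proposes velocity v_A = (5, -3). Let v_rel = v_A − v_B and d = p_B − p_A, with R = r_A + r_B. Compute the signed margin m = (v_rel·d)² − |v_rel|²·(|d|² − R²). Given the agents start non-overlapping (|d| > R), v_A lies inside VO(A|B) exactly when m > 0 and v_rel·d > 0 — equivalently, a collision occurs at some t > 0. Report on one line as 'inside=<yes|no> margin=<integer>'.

d = (-12, 1),  |d|² = 145;  R = 6+4 = 10,  c = 145−10² = 45
v_rel = (11, -3),  |v_rel|² = 130;  v_rel·d = (11)·(-12) + (-3)·(1) = -135
130·t² + 270·t + 45 = 0  ⇒  m = (-135)² − 130·45 = 12375
m = 12375 > 0,  v_rel·d = -135 < 0  ⇒  outside

inside=no margin=12375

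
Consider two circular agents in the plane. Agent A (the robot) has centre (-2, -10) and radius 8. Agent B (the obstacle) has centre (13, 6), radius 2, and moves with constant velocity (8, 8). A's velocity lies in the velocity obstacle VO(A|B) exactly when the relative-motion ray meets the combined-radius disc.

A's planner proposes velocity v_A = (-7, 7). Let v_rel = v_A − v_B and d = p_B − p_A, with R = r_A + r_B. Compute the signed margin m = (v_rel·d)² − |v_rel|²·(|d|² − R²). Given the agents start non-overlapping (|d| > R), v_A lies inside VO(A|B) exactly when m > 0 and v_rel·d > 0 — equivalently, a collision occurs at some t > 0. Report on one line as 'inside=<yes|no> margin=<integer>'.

d = (15, 16),  |d|² = 481;  R = 8+2 = 10,  c = 481−10² = 381
v_rel = (-15, -1),  |v_rel|² = 226;  v_rel·d = (-15)·(15) + (-1)·(16) = -241
226·t² + 482·t + 381 = 0  ⇒  m = (-241)² − 226·381 = -28025
m = -28025 < 0,  v_rel·d = -241 < 0  ⇒  outside

inside=no margin=-28025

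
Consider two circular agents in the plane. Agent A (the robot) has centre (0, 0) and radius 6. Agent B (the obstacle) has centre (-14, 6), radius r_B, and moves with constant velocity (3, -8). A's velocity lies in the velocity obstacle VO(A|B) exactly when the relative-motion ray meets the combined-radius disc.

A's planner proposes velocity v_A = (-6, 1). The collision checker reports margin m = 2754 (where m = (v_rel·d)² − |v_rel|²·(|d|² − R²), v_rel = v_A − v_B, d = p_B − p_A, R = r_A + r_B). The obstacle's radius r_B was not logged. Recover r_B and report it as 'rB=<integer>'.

m = 2754
d = (-14, 6);  v_rel = (-9, 9),  |v_rel|² = 162
v_rel×d = (-9)·(6) − (9)·(-14) = 72
since m = R²·162 − 72²:  R² = (5184 + 2754) / 162 = 49
R = √49 = 7  ⇒  r_B = 7 − 6 = 1

rB=1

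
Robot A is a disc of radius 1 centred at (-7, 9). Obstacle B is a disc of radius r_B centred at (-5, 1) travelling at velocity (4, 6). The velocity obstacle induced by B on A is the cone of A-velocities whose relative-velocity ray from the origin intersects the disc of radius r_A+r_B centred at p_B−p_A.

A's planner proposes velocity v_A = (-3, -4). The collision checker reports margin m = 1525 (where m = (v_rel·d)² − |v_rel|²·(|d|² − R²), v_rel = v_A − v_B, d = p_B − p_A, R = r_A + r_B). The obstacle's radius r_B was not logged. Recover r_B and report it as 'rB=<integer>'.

m = 1525
d = (2, -8);  v_rel = (-7, -10),  |v_rel|² = 149
v_rel×d = (-7)·(-8) − (-10)·(2) = 76
since m = R²·149 − 76²:  R² = (5776 + 1525) / 149 = 49
R = √49 = 7  ⇒  r_B = 7 − 1 = 6

rB=6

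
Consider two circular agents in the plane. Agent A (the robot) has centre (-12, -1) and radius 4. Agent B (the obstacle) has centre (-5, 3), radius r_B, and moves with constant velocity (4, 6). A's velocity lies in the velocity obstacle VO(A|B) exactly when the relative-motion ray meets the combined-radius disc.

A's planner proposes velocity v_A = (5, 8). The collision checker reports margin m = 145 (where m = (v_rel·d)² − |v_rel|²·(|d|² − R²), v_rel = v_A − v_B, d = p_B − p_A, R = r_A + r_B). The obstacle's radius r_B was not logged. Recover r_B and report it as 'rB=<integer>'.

m = 145
d = (7, 4);  v_rel = (1, 2),  |v_rel|² = 5
v_rel×d = (1)·(4) − (2)·(7) = -10
since m = R²·5 − (-10)²:  R² = (100 + 145) / 5 = 49
R = √49 = 7  ⇒  r_B = 7 − 4 = 3

rB=3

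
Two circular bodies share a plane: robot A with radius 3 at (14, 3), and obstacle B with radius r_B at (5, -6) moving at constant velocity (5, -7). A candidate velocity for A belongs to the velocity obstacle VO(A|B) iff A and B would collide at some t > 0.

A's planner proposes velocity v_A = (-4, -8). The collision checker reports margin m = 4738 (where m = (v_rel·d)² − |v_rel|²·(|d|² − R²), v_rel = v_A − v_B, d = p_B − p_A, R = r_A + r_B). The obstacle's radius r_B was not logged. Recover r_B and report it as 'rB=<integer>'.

m = 4738
d = (-9, -9);  v_rel = (-9, -1),  |v_rel|² = 82
v_rel×d = (-9)·(-9) − (-1)·(-9) = 72
since m = R²·82 − 72²:  R² = (5184 + 4738) / 82 = 121
R = √121 = 11  ⇒  r_B = 11 − 3 = 8

rB=8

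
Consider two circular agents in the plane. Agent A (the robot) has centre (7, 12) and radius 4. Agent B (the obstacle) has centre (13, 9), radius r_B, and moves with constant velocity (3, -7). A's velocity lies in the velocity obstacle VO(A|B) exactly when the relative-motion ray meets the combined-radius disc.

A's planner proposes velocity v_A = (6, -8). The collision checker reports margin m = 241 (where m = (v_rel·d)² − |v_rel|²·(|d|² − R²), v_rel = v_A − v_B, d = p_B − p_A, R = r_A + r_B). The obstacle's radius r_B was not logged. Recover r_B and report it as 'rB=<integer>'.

m = 241
d = (6, -3);  v_rel = (3, -1),  |v_rel|² = 10
v_rel×d = (3)·(-3) − (-1)·(6) = -3
since m = R²·10 − (-3)²:  R² = (9 + 241) / 10 = 25
R = √25 = 5  ⇒  r_B = 5 − 4 = 1

rB=1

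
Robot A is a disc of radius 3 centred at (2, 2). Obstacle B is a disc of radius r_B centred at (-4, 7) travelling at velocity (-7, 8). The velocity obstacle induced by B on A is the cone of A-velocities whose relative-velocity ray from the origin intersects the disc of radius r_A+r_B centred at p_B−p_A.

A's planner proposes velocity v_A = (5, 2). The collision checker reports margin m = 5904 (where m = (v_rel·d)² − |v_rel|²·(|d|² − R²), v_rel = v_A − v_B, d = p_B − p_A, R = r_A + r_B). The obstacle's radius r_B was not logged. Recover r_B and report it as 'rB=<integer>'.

m = 5904
d = (-6, 5);  v_rel = (12, -6),  |v_rel|² = 180
v_rel×d = (12)·(5) − (-6)·(-6) = 24
since m = R²·180 − 24²:  R² = (576 + 5904) / 180 = 36
R = √36 = 6  ⇒  r_B = 6 − 3 = 3

rB=3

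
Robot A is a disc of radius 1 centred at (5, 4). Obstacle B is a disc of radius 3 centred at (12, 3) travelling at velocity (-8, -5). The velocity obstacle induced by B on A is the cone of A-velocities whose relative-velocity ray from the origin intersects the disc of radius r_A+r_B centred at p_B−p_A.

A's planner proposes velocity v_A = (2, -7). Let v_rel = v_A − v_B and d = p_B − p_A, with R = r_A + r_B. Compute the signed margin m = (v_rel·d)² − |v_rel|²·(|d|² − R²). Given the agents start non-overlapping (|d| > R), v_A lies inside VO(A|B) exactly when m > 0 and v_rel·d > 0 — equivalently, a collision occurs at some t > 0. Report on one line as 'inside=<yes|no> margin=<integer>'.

d = (7, -1),  |d|² = 50;  R = 1+3 = 4,  c = 50−4² = 34
v_rel = (10, -2),  |v_rel|² = 104;  v_rel·d = (10)·(7) + (-2)·(-1) = 72
104·t² − 144·t + 34 = 0  ⇒  m = 72² − 104·34 = 1648
m = 1648 > 0,  v_rel·d = 72 > 0  ⇒  inside

inside=yes margin=1648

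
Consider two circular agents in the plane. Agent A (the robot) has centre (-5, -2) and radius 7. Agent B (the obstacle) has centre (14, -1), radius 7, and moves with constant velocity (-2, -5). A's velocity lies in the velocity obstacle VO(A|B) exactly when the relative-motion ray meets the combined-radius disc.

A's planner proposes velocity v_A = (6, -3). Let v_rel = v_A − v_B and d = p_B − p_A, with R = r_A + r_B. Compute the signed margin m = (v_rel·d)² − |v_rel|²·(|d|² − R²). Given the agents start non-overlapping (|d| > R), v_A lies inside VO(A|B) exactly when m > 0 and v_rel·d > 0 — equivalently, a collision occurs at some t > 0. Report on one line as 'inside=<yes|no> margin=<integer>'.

d = (19, 1),  |d|² = 362;  R = 7+7 = 14,  c = 362−14² = 166
v_rel = (8, 2),  |v_rel|² = 68;  v_rel·d = (8)·(19) + (2)·(1) = 154
68·t² − 308·t + 166 = 0  ⇒  m = 154² − 68·166 = 12428
m = 12428 > 0,  v_rel·d = 154 > 0  ⇒  inside

inside=yes margin=12428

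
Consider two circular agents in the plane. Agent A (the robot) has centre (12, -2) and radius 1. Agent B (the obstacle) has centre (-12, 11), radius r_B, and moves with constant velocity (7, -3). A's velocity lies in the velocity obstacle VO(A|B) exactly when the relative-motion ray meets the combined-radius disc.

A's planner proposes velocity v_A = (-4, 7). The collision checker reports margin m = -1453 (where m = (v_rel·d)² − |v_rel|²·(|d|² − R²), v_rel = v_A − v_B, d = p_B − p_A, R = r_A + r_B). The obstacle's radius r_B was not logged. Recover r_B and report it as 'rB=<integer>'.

m = -1453
d = (-24, 13);  v_rel = (-11, 10),  |v_rel|² = 221
v_rel×d = (-11)·(13) − (10)·(-24) = 97
since m = R²·221 − 97²:  R² = (9409 + -1453) / 221 = 36
R = √36 = 6  ⇒  r_B = 6 − 1 = 5

rB=5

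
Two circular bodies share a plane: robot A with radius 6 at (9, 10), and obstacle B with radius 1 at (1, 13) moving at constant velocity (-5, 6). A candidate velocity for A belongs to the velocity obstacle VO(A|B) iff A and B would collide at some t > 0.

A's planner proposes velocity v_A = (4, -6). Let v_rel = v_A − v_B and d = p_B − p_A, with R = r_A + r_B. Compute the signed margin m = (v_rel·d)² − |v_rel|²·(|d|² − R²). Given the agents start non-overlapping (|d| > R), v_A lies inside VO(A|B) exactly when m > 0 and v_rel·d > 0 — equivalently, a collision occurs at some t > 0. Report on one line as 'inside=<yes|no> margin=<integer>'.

d = (-8, 3),  |d|² = 73;  R = 6+1 = 7,  c = 73−7² = 24
v_rel = (9, -12),  |v_rel|² = 225;  v_rel·d = (9)·(-8) + (-12)·(3) = -108
225·t² + 216·t + 24 = 0  ⇒  m = (-108)² − 225·24 = 6264
m = 6264 > 0,  v_rel·d = -108 < 0  ⇒  outside

inside=no margin=6264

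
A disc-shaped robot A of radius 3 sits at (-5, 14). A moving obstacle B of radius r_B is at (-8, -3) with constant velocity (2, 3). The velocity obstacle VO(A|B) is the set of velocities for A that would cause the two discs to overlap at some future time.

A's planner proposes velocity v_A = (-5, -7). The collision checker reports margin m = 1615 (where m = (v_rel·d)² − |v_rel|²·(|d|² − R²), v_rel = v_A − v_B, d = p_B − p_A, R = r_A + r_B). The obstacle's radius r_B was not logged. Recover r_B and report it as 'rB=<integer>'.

m = 1615
d = (-3, -17);  v_rel = (-7, -10),  |v_rel|² = 149
v_rel×d = (-7)·(-17) − (-10)·(-3) = 89
since m = R²·149 − 89²:  R² = (7921 + 1615) / 149 = 64
R = √64 = 8  ⇒  r_B = 8 − 3 = 5

rB=5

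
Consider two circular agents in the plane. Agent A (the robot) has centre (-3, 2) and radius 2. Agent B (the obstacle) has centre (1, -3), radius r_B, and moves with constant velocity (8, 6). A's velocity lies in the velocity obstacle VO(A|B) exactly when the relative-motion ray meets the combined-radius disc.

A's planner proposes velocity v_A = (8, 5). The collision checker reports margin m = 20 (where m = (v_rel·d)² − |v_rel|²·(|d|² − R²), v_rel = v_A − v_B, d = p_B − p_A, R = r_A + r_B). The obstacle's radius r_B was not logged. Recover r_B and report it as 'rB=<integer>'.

m = 20
d = (4, -5);  v_rel = (0, -1),  |v_rel|² = 1
v_rel×d = (0)·(-5) − (-1)·(4) = 4
since m = R²·1 − 4²:  R² = (16 + 20) / 1 = 36
R = √36 = 6  ⇒  r_B = 6 − 2 = 4

rB=4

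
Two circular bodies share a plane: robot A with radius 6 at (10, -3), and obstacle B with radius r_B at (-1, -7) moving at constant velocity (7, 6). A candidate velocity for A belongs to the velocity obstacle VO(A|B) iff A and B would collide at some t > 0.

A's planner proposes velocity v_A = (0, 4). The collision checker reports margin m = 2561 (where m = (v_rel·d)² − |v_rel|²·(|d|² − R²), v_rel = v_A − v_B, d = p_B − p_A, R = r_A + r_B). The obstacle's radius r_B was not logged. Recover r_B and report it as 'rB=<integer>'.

m = 2561
d = (-11, -4);  v_rel = (-7, -2),  |v_rel|² = 53
v_rel×d = (-7)·(-4) − (-2)·(-11) = 6
since m = R²·53 − 6²:  R² = (36 + 2561) / 53 = 49
R = √49 = 7  ⇒  r_B = 7 − 6 = 1

rB=1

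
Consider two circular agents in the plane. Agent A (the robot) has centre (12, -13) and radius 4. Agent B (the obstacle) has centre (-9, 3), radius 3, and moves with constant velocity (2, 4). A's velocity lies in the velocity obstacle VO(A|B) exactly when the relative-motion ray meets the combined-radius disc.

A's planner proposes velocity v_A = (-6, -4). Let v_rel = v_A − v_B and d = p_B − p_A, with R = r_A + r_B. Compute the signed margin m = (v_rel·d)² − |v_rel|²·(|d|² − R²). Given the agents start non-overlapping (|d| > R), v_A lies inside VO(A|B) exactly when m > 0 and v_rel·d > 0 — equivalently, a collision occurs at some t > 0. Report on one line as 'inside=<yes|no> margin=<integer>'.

d = (-21, 16),  |d|² = 697;  R = 4+3 = 7,  c = 697−7² = 648
v_rel = (-8, -8),  |v_rel|² = 128;  v_rel·d = (-8)·(-21) + (-8)·(16) = 40
128·t² − 80·t + 648 = 0  ⇒  m = 40² − 128·648 = -81344
m = -81344 < 0,  v_rel·d = 40 > 0  ⇒  outside

inside=no margin=-81344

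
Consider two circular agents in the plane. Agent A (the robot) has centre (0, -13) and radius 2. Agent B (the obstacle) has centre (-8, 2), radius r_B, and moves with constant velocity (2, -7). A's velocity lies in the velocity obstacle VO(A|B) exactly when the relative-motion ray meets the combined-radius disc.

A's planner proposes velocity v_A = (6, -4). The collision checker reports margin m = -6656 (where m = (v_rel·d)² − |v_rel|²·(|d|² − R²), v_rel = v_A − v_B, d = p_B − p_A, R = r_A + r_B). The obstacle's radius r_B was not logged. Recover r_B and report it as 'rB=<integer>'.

m = -6656
d = (-8, 15);  v_rel = (4, 3),  |v_rel|² = 25
v_rel×d = (4)·(15) − (3)·(-8) = 84
since m = R²·25 − 84²:  R² = (7056 + -6656) / 25 = 16
R = √16 = 4  ⇒  r_B = 4 − 2 = 2

rB=2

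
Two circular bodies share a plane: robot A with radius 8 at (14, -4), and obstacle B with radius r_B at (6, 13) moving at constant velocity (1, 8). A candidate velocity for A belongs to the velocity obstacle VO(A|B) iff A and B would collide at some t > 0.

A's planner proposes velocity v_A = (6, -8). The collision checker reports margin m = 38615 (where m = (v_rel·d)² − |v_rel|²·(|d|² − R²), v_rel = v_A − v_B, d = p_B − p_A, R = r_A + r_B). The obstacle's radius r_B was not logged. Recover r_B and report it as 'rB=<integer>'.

m = 38615
d = (-8, 17);  v_rel = (5, -16),  |v_rel|² = 281
v_rel×d = (5)·(17) − (-16)·(-8) = -43
since m = R²·281 − (-43)²:  R² = (1849 + 38615) / 281 = 144
R = √144 = 12  ⇒  r_B = 12 − 8 = 4

rB=4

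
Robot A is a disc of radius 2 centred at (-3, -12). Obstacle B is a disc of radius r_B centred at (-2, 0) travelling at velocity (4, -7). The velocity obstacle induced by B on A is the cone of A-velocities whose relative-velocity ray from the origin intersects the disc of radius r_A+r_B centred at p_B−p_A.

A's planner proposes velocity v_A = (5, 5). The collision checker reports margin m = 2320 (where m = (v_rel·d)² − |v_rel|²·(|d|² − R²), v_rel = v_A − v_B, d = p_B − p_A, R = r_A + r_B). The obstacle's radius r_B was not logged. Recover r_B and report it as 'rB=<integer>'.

m = 2320
d = (1, 12);  v_rel = (1, 12),  |v_rel|² = 145
v_rel×d = (1)·(12) − (12)·(1) = 0
since m = R²·145 − 0²:  R² = (0 + 2320) / 145 = 16
R = √16 = 4  ⇒  r_B = 4 − 2 = 2

rB=2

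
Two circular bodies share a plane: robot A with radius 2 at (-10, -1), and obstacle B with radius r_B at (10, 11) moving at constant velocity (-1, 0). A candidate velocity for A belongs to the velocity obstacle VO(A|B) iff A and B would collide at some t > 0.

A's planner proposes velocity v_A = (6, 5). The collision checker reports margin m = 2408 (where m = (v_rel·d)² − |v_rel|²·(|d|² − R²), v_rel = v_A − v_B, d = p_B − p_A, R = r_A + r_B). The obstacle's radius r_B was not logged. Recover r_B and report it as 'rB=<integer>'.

m = 2408
d = (20, 12);  v_rel = (7, 5),  |v_rel|² = 74
v_rel×d = (7)·(12) − (5)·(20) = -16
since m = R²·74 − (-16)²:  R² = (256 + 2408) / 74 = 36
R = √36 = 6  ⇒  r_B = 6 − 2 = 4

rB=4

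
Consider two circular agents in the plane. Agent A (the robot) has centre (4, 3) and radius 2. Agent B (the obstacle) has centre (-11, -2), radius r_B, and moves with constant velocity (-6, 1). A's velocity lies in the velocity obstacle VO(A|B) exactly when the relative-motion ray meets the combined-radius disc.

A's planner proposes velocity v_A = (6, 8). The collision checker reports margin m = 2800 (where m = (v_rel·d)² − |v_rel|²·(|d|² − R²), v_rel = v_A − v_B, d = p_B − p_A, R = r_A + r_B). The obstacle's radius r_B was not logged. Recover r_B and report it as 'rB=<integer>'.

m = 2800
d = (-15, -5);  v_rel = (12, 7),  |v_rel|² = 193
v_rel×d = (12)·(-5) − (7)·(-15) = 45
since m = R²·193 − 45²:  R² = (2025 + 2800) / 193 = 25
R = √25 = 5  ⇒  r_B = 5 − 2 = 3

rB=3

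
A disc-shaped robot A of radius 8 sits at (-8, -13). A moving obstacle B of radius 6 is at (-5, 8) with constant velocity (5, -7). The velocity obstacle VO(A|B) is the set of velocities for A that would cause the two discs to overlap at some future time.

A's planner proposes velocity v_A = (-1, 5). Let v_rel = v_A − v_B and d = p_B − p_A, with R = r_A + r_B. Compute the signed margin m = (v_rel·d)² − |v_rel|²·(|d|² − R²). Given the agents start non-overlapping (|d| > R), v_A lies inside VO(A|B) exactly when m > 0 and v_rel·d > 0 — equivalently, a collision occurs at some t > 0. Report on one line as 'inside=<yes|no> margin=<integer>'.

d = (3, 21),  |d|² = 450;  R = 8+6 = 14,  c = 450−14² = 254
v_rel = (-6, 12),  |v_rel|² = 180;  v_rel·d = (-6)·(3) + (12)·(21) = 234
180·t² − 468·t + 254 = 0  ⇒  m = 234² − 180·254 = 9036
m = 9036 > 0,  v_rel·d = 234 > 0  ⇒  inside

inside=yes margin=9036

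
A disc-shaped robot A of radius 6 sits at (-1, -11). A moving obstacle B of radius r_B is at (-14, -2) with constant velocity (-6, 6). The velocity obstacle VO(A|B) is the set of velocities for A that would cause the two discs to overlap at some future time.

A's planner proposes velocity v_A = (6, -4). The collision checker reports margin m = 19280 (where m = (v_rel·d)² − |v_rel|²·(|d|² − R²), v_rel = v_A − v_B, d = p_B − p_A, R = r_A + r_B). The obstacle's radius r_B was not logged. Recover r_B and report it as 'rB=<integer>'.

m = 19280
d = (-13, 9);  v_rel = (12, -10),  |v_rel|² = 244
v_rel×d = (12)·(9) − (-10)·(-13) = -22
since m = R²·244 − (-22)²:  R² = (484 + 19280) / 244 = 81
R = √81 = 9  ⇒  r_B = 9 − 6 = 3

rB=3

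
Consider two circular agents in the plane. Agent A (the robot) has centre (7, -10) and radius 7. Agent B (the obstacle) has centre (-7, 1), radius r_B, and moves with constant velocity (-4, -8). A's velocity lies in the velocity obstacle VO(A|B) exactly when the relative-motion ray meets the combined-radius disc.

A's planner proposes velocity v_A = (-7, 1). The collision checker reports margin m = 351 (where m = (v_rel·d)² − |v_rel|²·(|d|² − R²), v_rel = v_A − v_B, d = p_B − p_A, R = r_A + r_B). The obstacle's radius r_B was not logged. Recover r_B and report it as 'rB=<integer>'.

m = 351
d = (-14, 11);  v_rel = (-3, 9),  |v_rel|² = 90
v_rel×d = (-3)·(11) − (9)·(-14) = 93
since m = R²·90 − 93²:  R² = (8649 + 351) / 90 = 100
R = √100 = 10  ⇒  r_B = 10 − 7 = 3

rB=3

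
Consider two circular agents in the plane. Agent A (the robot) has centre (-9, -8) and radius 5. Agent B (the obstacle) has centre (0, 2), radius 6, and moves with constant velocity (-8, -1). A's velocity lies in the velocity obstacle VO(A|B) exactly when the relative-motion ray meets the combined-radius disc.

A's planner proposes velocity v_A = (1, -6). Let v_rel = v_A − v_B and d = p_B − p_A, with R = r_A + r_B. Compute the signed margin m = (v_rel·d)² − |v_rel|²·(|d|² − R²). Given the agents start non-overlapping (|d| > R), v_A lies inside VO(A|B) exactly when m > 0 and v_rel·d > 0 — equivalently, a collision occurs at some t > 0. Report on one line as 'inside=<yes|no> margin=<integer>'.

d = (9, 10),  |d|² = 181;  R = 5+6 = 11,  c = 181−11² = 60
v_rel = (9, -5),  |v_rel|² = 106;  v_rel·d = (9)·(9) + (-5)·(10) = 31
106·t² − 62·t + 60 = 0  ⇒  m = 31² − 106·60 = -5399
m = -5399 < 0,  v_rel·d = 31 > 0  ⇒  outside

inside=no margin=-5399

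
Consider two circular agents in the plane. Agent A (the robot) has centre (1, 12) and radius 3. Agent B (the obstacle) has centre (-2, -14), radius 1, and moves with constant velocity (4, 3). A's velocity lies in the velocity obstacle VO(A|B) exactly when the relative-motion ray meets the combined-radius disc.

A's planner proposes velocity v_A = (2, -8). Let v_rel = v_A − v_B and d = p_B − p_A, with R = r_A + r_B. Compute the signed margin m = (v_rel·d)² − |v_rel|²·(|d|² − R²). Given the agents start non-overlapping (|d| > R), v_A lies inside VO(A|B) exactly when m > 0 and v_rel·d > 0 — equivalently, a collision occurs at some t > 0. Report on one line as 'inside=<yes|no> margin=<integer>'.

d = (-3, -26),  |d|² = 685;  R = 3+1 = 4,  c = 685−4² = 669
v_rel = (-2, -11),  |v_rel|² = 125;  v_rel·d = (-2)·(-3) + (-11)·(-26) = 292
125·t² − 584·t + 669 = 0  ⇒  m = 292² − 125·669 = 1639
m = 1639 > 0,  v_rel·d = 292 > 0  ⇒  inside

inside=yes margin=1639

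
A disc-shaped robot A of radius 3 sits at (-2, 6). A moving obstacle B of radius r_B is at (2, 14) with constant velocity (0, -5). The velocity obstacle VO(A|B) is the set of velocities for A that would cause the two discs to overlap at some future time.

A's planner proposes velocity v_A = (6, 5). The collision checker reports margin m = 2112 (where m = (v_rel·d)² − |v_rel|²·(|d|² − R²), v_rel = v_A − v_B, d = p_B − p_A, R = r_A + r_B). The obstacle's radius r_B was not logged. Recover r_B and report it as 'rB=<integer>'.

m = 2112
d = (4, 8);  v_rel = (6, 10),  |v_rel|² = 136
v_rel×d = (6)·(8) − (10)·(4) = 8
since m = R²·136 − 8²:  R² = (64 + 2112) / 136 = 16
R = √16 = 4  ⇒  r_B = 4 − 3 = 1

rB=1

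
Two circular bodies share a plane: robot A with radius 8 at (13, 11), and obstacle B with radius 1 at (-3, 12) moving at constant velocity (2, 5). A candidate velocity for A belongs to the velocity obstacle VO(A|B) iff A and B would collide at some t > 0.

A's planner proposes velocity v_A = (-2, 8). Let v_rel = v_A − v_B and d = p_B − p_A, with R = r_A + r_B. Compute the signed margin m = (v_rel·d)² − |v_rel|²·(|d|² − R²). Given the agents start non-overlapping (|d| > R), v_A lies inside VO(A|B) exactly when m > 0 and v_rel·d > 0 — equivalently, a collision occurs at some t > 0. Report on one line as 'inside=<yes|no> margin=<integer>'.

d = (-16, 1),  |d|² = 257;  R = 8+1 = 9,  c = 257−9² = 176
v_rel = (-4, 3),  |v_rel|² = 25;  v_rel·d = (-4)·(-16) + (3)·(1) = 67
25·t² − 134·t + 176 = 0  ⇒  m = 67² − 25·176 = 89
m = 89 > 0,  v_rel·d = 67 > 0  ⇒  inside

inside=yes margin=89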